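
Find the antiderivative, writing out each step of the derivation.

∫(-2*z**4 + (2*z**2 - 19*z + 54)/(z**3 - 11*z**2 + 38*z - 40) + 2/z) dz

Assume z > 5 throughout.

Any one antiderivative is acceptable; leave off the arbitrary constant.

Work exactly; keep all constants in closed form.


Step 1. Rewrite: now ∫(2/z) dz + ∫(-2*z**4) dz + ∫((2*z**2 - 19*z + 54)/(z**3 - 11*z**2 + 38*z - 40)) dz.
Step 2. Decompose ∫((2*z**2 - 19*z + 54)/(z**3 - 11*z**2 + 38*z - 40)) dz by partial fractions, (2*z**2 - 19*z + 54)/(z**3 - 11*z**2 + 38*z - 40) = 4/(z - 2) - 5/(z - 4) + 3/(z - 5): now ∫(2/z) dz + ∫(-2*z**4) dz + ∫(3/(z - 5)) dz + ∫(-5/(z - 4)) dz + ∫(4/(z - 2)) dz.
Step 3. Evaluate the standard form [assuming z > 2]: now 4*log(z - 2) + ∫(2/z) dz + ∫(-2*z**4) dz + ∫(3/(z - 5)) dz + ∫(-5/(z - 4)) dz.
Step 4. Evaluate the standard form [assuming z > 4]: now -5*log(z - 4) + 4*log(z - 2) + ∫(2/z) dz + ∫(-2*z**4) dz + ∫(3/(z - 5)) dz.
Step 5. Evaluate the standard form [assuming z > 5]: now 3*log(z - 5) - 5*log(z - 4) + 4*log(z - 2) + ∫(2/z) dz + ∫(-2*z**4) dz.
Step 6. Evaluate the standard form: now -2*z**5/5 + 3*log(z - 5) - 5*log(z - 4) + 4*log(z - 2) + ∫(2/z) dz.
Step 7. Evaluate the standard form [assuming z > 0]: now -2*z**5/5 + 2*log(z) + 3*log(z - 5) - 5*log(z - 4) + 4*log(z - 2).
Answer: -2*z**5/5 + 2*log(z) + 3*log(z - 5) - 5*log(z - 4) + 4*log(z - 2).


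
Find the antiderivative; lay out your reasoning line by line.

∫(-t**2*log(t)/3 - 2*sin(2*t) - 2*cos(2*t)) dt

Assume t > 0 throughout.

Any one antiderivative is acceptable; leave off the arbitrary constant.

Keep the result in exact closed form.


Step 1. Rewrite: now ∫(-t**2*log(t)/3) dt + ∫(-2*sin(2*t)) dt + ∫(-2*cos(2*t)) dt.
Step 2. Evaluate the standard form: now -sin(2*t) + ∫(-t**2*log(t)/3) dt + ∫(-2*sin(2*t)) dt.
Step 3. Integrate ∫(-t**2*log(t)/3) dt by parts with u = log(t), dv = (-t**2/3) dt, so v = -t**3/9 [assuming t > 0]: now -t**3*log(t)/9 - sin(2*t) + ∫(t**2/9) dt + ∫(-2*sin(2*t)) dt.
Step 4. Evaluate the standard form: now -t**3*log(t)/9 + t**3/27 - sin(2*t) + ∫(-2*sin(2*t)) dt.
Step 5. Evaluate the standard form: now -t**3*log(t)/9 + t**3/27 - sin(2*t) + cos(2*t).
Answer: -t**3*log(t)/9 + t**3/27 - sin(2*t) + cos(2*t).


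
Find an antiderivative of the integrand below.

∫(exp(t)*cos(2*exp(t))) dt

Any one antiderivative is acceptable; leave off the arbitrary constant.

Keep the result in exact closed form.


Answer: sin(2*exp(t))/2.


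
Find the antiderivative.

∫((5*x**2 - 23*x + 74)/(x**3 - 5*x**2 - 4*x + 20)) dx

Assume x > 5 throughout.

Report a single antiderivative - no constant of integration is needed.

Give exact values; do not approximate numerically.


Answer: 4*log(x - 5) - 4*log(x - 2) + 5*log(x + 2).


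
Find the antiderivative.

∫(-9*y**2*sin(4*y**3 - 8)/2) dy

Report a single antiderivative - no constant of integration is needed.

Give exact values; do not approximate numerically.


Answer: 3*cos(4*y**3 - 8)/8.


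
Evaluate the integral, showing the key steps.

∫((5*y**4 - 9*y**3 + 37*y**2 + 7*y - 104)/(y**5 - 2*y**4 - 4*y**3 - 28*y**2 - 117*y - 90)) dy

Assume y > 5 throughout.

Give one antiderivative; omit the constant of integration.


Step 1. Decompose ∫((5*y**4 - 9*y**3 + 37*y**2 + 7*y - 104)/(y**5 - 2*y**4 - 4*y**3 - 28*y**2 - 117*y - 90)) dy by partial fractions, (5*y**4 - 9*y**3 + 37*y**2 + 7*y - 104)/(y**5 - 2*y**4 - 4*y**3 - 28*y**2 - 117*y - 90) = -4/(y**2 + 9) + 2/(y + 2) + 1/(y + 1) + 2/(y - 5): now ∫(2/(y - 5)) dy + ∫(1/(y + 1)) dy + ∫(2/(y + 2)) dy + ∫(-4/(y**2 + 9)) dy.
Step 2. Evaluate the standard form [assuming y > -2]: now 2*log(y + 2) + ∫(2/(y - 5)) dy + ∫(1/(y + 1)) dy + ∫(-4/(y**2 + 9)) dy.
Step 3. Evaluate the standard form [assuming y > 5]: now 2*log(y - 5) + 2*log(y + 2) + ∫(1/(y + 1)) dy + ∫(-4/(y**2 + 9)) dy.
Step 4. Evaluate the standard form [assuming y > -1]: now 2*log(y - 5) + log(y + 1) + 2*log(y + 2) + ∫(-4/(y**2 + 9)) dy.
Step 5. Evaluate the standard form: now 2*log(y - 5) + log(y + 1) + 2*log(y + 2) - 4*atan(y/3)/3.
Answer: 2*log(y - 5) + log(y + 1) + 2*log(y + 2) - 4*atan(y/3)/3.


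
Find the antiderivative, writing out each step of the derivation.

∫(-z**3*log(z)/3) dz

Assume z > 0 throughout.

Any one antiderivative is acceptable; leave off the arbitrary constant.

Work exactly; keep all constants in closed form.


Step 1. Integrate ∫(-z**3*log(z)/3) dz by parts with u = log(z), dv = (-z**3/3) dz, so v = -z**4/12 [assuming z > 0]: now -z**4*log(z)/12 + ∫(z**3/12) dz.
Step 2. Evaluate the standard form: now -z**4*log(z)/12 + z**4/48.
Answer: -z**4*log(z)/12 + z**4/48.


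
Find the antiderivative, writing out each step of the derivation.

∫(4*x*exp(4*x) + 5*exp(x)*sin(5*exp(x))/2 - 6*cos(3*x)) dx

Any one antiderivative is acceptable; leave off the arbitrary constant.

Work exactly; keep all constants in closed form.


Step 1. Rewrite: now ∫(4*x*exp(4*x)) dx + ∫(5*exp(x)*sin(5*exp(x))/2) dx + ∫(-6*cos(3*x)) dx.
Step 2. Integrate ∫(4*x*exp(4*x)) dx by parts with u = x, dv = (4*exp(4*x)) dx, so v = exp(4*x): now x*exp(4*x) + ∫(5*exp(x)*sin(5*exp(x))/2) dx + ∫(-exp(4*x)) dx + ∫(-6*cos(3*x)) dx.
Step 3. Evaluate the standard form: now x*exp(4*x) - exp(4*x)/4 + ∫(5*exp(x)*sin(5*exp(x))/2) dx + ∫(-6*cos(3*x)) dx.
Step 4. Substitute u = exp(x), turning ∫(5*exp(x)*sin(5*exp(x))/2) dx into ∫(5*sin(5*u)/2) du: now x*exp(4*x) - exp(4*x)/4 + ∫(5*sin(5*u)/2) du + ∫(-6*cos(3*x)) dx.
Step 5. Evaluate the standard form: now x*exp(4*x) - exp(4*x)/4 - cos(5*u)/2 + ∫(-6*cos(3*x)) dx.
Step 6. Substitute back u = exp(x): now x*exp(4*x) - exp(4*x)/4 - cos(5*exp(x))/2 + ∫(-6*cos(3*x)) dx.
Step 7. Evaluate the standard form: now x*exp(4*x) - exp(4*x)/4 - 2*sin(3*x) - cos(5*exp(x))/2.
Answer: x*exp(4*x) - exp(4*x)/4 - 2*sin(3*x) - cos(5*exp(x))/2.


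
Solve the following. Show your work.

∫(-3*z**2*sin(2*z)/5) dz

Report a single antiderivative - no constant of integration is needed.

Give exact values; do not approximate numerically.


Step 1. Integrate ∫(-3*z**2*sin(2*z)/5) dz by parts with u = z**2, dv = (-3*sin(2*z)/5) dz, so v = 3*cos(2*z)/10: now 3*z**2*cos(2*z)/10 + ∫(-3*z*cos(2*z)/5) dz.
Step 2. Integrate ∫(-3*z*cos(2*z)/5) dz by parts with u = z, dv = (-3*cos(2*z)/5) dz, so v = -3*sin(2*z)/10: now 3*z**2*cos(2*z)/10 - 3*z*sin(2*z)/10 + ∫(3*sin(2*z)/10) dz.
Step 3. Evaluate the standard form: now 3*z**2*cos(2*z)/10 - 3*z*sin(2*z)/10 - 3*cos(2*z)/20.
Answer: 3*z**2*cos(2*z)/10 - 3*z*sin(2*z)/10 - 3*cos(2*z)/20.


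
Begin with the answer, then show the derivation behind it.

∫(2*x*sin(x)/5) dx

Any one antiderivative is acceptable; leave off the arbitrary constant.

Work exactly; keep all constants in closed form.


The answer is -2*x*cos(x)/5 + 2*sin(x)/5.
Step 1. Integrate ∫(2*x*sin(x)/5) dx by parts with u = x, dv = (2*sin(x)/5) dx, so v = -2*cos(x)/5: now -2*x*cos(x)/5 + ∫(2*cos(x)/5) dx.
Step 2. Evaluate the standard form: now -2*x*cos(x)/5 + 2*sin(x)/5.
Answer: -2*x*cos(x)/5 + 2*sin(x)/5.


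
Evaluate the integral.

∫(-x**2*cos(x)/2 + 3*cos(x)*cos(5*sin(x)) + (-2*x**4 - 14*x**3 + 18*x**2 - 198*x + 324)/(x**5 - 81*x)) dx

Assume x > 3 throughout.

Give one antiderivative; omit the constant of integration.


Answer: -x**2*sin(x)/2 - x*cos(x) - 4*log(x) - 2*log(x - 3) + 4*log(x + 3) + sin(x) + 3*sin(5*sin(x))/5 + 4*atan(x/3)/3.


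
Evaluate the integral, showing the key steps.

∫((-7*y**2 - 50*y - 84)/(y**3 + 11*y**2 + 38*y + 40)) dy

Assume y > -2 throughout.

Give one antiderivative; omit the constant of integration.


Step 1. Decompose ∫((-7*y**2 - 50*y - 84)/(y**3 + 11*y**2 + 38*y + 40)) dy by partial fractions, (-7*y**2 - 50*y - 84)/(y**3 + 11*y**2 + 38*y + 40) = -3/(y + 5) - 2/(y + 4) - 2/(y + 2): now ∫(-2/(y + 2)) dy + ∫(-2/(y + 4)) dy + ∫(-3/(y + 5)) dy.
Step 2. Evaluate the standard form [assuming y > -2]: now -2*log(y + 2) + ∫(-2/(y + 4)) dy + ∫(-3/(y + 5)) dy.
Step 3. Evaluate the standard form [assuming y > -5]: now -2*log(y + 2) - 3*log(y + 5) + ∫(-2/(y + 4)) dy.
Step 4. Evaluate the standard form [assuming y > -4]: now -2*log(y + 2) - 2*log(y + 4) - 3*log(y + 5).
Answer: -2*log(y + 2) - 2*log(y + 4) - 3*log(y + 5).


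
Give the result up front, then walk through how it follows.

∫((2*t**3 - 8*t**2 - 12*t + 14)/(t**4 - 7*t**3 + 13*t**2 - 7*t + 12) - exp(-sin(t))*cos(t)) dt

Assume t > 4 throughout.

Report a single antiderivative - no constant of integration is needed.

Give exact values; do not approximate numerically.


The answer is -2*log(t - 4) + 4*log(t - 3) + 2*atan(t) + exp(-sin(t)).
Step 1. Rewrite: now ∫((2*t**3 - 8*t**2 - 12*t + 14)/(t**4 - 7*t**3 + 13*t**2 - 7*t + 12)) dt + ∫(-exp(-sin(t))*cos(t)) dt.
Step 2. Substitute u = sin(t), turning ∫(-exp(-sin(t))*cos(t)) dt into ∫(-exp(-u)) du: now ∫((2*t**3 - 8*t**2 - 12*t + 14)/(t**4 - 7*t**3 + 13*t**2 - 7*t + 12)) dt + ∫(-exp(-u)) du.
Step 3. Evaluate the standard form: now ∫((2*t**3 - 8*t**2 - 12*t + 14)/(t**4 - 7*t**3 + 13*t**2 - 7*t + 12)) dt + exp(-u).
Step 4. Substitute back u = sin(t): now ∫((2*t**3 - 8*t**2 - 12*t + 14)/(t**4 - 7*t**3 + 13*t**2 - 7*t + 12)) dt + exp(-sin(t)).
Step 5. Decompose ∫((2*t**3 - 8*t**2 - 12*t + 14)/(t**4 - 7*t**3 + 13*t**2 - 7*t + 12)) dt by partial fractions, (2*t**3 - 8*t**2 - 12*t + 14)/(t**4 - 7*t**3 + 13*t**2 - 7*t + 12) = 2/(t**2 + 1) + 4/(t - 3) - 2/(t - 4): now ∫(-2/(t - 4)) dt + ∫(4/(t - 3)) dt + ∫(2/(t**2 + 1)) dt + exp(-sin(t)).
Step 6. Evaluate the standard form [assuming t > 4]: now -2*log(t - 4) + ∫(4/(t - 3)) dt + ∫(2/(t**2 + 1)) dt + exp(-sin(t)).
Step 7. Evaluate the standard form [assuming t > 3]: now -2*log(t - 4) + 4*log(t - 3) + ∫(2/(t**2 + 1)) dt + exp(-sin(t)).
Step 8. Evaluate the standard form: now -2*log(t - 4) + 4*log(t - 3) + 2*atan(t) + exp(-sin(t)).
Answer: -2*log(t - 4) + 4*log(t - 3) + 2*atan(t) + exp(-sin(t)).


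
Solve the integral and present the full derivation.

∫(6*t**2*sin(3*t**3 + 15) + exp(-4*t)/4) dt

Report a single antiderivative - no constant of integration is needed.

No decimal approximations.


Step 1. Rewrite: now ∫(6*t**2*sin(3*t**3 + 15)) dt + ∫(exp(-4*t)/4) dt.
Step 2. Substitute u = t**3 + 5, turning ∫(6*t**2*sin(3*t**3 + 15)) dt into ∫(2*sin(3*u)) du: now ∫(exp(-4*t)/4) dt + ∫(2*sin(3*u)) du.
Step 3. Evaluate the standard form: now -2*cos(3*u)/3 + ∫(exp(-4*t)/4) dt.
Step 4. Substitute back u = t**3 + 5: now -2*cos(3*t**3 + 15)/3 + ∫(exp(-4*t)/4) dt.
Step 5. Evaluate the standard form: now -2*cos(3*t**3 + 15)/3 - exp(-4*t)/16.
Answer: -2*cos(3*t**3 + 15)/3 - exp(-4*t)/16.


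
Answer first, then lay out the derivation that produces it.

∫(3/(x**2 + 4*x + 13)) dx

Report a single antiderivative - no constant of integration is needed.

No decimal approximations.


The answer is atan(x/3 + 2/3).
Step 1. Substitute u = x + 2, turning ∫(3/(x**2 + 4*x + 13)) dx into ∫(3/(u**2 + 9)) du: now ∫(3/(u**2 + 9)) du.
Step 2. Evaluate the standard form: now atan(u/3).
Step 3. Substitute back u = x + 2: now atan(x/3 + 2/3).
Answer: atan(x/3 + 2/3).


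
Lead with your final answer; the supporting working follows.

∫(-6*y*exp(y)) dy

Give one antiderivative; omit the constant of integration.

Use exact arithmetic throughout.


The answer is -6*y*exp(y) + 6*exp(y).
Step 1. Integrate ∫(-6*y*exp(y)) dy by parts with u = y, dv = (-6*exp(y)) dy, so v = -6*exp(y): now -6*y*exp(y) + ∫(6*exp(y)) dy.
Step 2. Evaluate the standard form: now -6*y*exp(y) + 6*exp(y).
Answer: -6*y*exp(y) + 6*exp(y).


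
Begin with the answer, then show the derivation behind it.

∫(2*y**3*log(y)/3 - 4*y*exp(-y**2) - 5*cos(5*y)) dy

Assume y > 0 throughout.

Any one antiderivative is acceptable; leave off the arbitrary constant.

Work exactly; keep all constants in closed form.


The answer is y**4*log(y)/6 - y**4/24 - sin(5*y) + 2*exp(-y**2).
Step 1. Rewrite: now ∫(-4*y*exp(-y**2)) dy + ∫(2*y**3*log(y)/3) dy + ∫(-5*cos(5*y)) dy.
Step 2. Integrate ∫(2*y**3*log(y)/3) dy by parts with u = log(y), dv = (2*y**3/3) dy, so v = y**4/6 [assuming y > 0]: now y**4*log(y)/6 + ∫(-y**3/6) dy + ∫(-4*y*exp(-y**2)) dy + ∫(-5*cos(5*y)) dy.
Step 3. Evaluate the standard form: now y**4*log(y)/6 - y**4/24 + ∫(-4*y*exp(-y**2)) dy + ∫(-5*cos(5*y)) dy.
Step 4. Substitute u = y**2, turning ∫(-4*y*exp(-y**2)) dy into ∫(-2*exp(-u)) du: now y**4*log(y)/6 - y**4/24 + ∫(-2*exp(-u)) du + ∫(-5*cos(5*y)) dy.
Step 5. Evaluate the standard form: now y**4*log(y)/6 - y**4/24 + ∫(-5*cos(5*y)) dy + 2*exp(-u).
Step 6. Substitute back u = y**2: now y**4*log(y)/6 - y**4/24 + ∫(-5*cos(5*y)) dy + 2*exp(-y**2).
Step 7. Evaluate the standard form: now y**4*log(y)/6 - y**4/24 - sin(5*y) + 2*exp(-y**2).
Answer: y**4*log(y)/6 - y**4/24 - sin(5*y) + 2*exp(-y**2).


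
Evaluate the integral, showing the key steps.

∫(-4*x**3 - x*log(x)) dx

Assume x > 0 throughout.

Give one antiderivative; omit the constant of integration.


Step 1. Rewrite: now ∫(-4*x**3) dx + ∫(-x*log(x)) dx.
Step 2. Evaluate the standard form: now -x**4 + ∫(-x*log(x)) dx.
Step 3. Integrate ∫(-x*log(x)) dx by parts with u = log(x), dv = (-x) dx, so v = -x**2/2 [assuming x > 0]: now -x**4 - x**2*log(x)/2 + ∫(x/2) dx.
Step 4. Evaluate the standard form: now -x**4 - x**2*log(x)/2 + x**2/4.
Answer: -x**4 - x**2*log(x)/2 + x**2/4.


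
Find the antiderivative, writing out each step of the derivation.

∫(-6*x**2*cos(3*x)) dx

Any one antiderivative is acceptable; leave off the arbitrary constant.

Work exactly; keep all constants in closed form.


Step 1. Integrate ∫(-6*x**2*cos(3*x)) dx by parts with u = x**2, dv = (-6*cos(3*x)) dx, so v = -2*sin(3*x): now -2*x**2*sin(3*x) + ∫(4*x*sin(3*x)) dx.
Step 2. Integrate ∫(4*x*sin(3*x)) dx by parts with u = x, dv = (4*sin(3*x)) dx, so v = -4*cos(3*x)/3: now -2*x**2*sin(3*x) - 4*x*cos(3*x)/3 + ∫(4*cos(3*x)/3) dx.
Step 3. Evaluate the standard form: now -2*x**2*sin(3*x) - 4*x*cos(3*x)/3 + 4*sin(3*x)/9.
Answer: -2*x**2*sin(3*x) - 4*x*cos(3*x)/3 + 4*sin(3*x)/9.


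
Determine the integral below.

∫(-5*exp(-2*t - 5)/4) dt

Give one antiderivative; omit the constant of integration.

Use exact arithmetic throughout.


Answer: 5*exp(-2*t - 5)/8.


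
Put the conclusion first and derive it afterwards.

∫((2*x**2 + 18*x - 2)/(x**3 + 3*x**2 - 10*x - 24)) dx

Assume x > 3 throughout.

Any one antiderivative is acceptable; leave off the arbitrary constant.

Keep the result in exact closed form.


The answer is 2*log(x - 3) + 3*log(x + 2) - 3*log(x + 4).
Step 1. Decompose ∫((2*x**2 + 18*x - 2)/(x**3 + 3*x**2 - 10*x - 24)) dx by partial fractions, (2*x**2 + 18*x - 2)/(x**3 + 3*x**2 - 10*x - 24) = -3/(x + 4) + 3/(x + 2) + 2/(x - 3): now ∫(2/(x - 3)) dx + ∫(3/(x + 2)) dx + ∫(-3/(x + 4)) dx.
Step 2. Evaluate the standard form [assuming x > 3]: now 2*log(x - 3) + ∫(3/(x + 2)) dx + ∫(-3/(x + 4)) dx.
Step 3. Evaluate the standard form [assuming x > -2]: now 2*log(x - 3) + 3*log(x + 2) + ∫(-3/(x + 4)) dx.
Step 4. Evaluate the standard form [assuming x > -4]: now 2*log(x - 3) + 3*log(x + 2) - 3*log(x + 4).
Answer: 2*log(x - 3) + 3*log(x + 2) - 3*log(x + 4).


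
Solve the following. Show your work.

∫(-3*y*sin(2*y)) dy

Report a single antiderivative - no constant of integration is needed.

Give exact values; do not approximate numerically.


Step 1. Integrate ∫(-3*y*sin(2*y)) dy by parts with u = y, dv = (-3*sin(2*y)) dy, so v = 3*cos(2*y)/2: now 3*y*cos(2*y)/2 + ∫(-3*cos(2*y)/2) dy.
Step 2. Evaluate the standard form: now 3*y*cos(2*y)/2 - 3*sin(2*y)/4.
Answer: 3*y*cos(2*y)/2 - 3*sin(2*y)/4.


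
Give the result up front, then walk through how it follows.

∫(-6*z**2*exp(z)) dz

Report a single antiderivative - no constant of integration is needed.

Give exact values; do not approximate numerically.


The answer is -6*z**2*exp(z) + 12*z*exp(z) - 12*exp(z).
Step 1. Integrate ∫(-6*z**2*exp(z)) dz by parts with u = z**2, dv = (-6*exp(z)) dz, so v = -6*exp(z): now -6*z**2*exp(z) + ∫(12*z*exp(z)) dz.
Step 2. Integrate ∫(12*z*exp(z)) dz by parts with u = z, dv = (12*exp(z)) dz, so v = 12*exp(z): now -6*z**2*exp(z) + 12*z*exp(z) + ∫(-12*exp(z)) dz.
Step 3. Evaluate the standard form: now -6*z**2*exp(z) + 12*z*exp(z) - 12*exp(z).
Answer: -6*z**2*exp(z) + 12*z*exp(z) - 12*exp(z).


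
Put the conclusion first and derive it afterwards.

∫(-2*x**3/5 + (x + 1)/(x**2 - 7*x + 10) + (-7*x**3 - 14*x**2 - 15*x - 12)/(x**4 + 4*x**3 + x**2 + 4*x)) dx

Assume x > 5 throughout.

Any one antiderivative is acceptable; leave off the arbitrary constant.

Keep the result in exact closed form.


The answer is -x**4/10 - 3*log(x) + 2*log(x - 5) - log(x - 2) - 4*log(x + 4) - 2*atan(x).
Step 1. Rewrite: now ∫(-2*x**3/5) dx + ∫((x + 1)/(x**2 - 7*x + 10)) dx + ∫((-7*x**3 - 14*x**2 - 15*x - 12)/(x**4 + 4*x**3 + x**2 + 4*x)) dx.
Step 2. Decompose ∫((-7*x**3 - 14*x**2 - 15*x - 12)/(x**4 + 4*x**3 + x**2 + 4*x)) dx by partial fractions, (-7*x**3 - 14*x**2 - 15*x - 12)/(x**4 + 4*x**3 + x**2 + 4*x) = -2/(x**2 + 1) - 4/(x + 4) - 3/x: now ∫(-3/x) dx + ∫(-2*x**3/5) dx + ∫((x + 1)/(x**2 - 7*x + 10)) dx + ∫(-4/(x + 4)) dx + ∫(-2/(x**2 + 1)) dx.
Step 3. Evaluate the standard form [assuming x > 0]: now -3*log(x) + ∫(-2*x**3/5) dx + ∫((x + 1)/(x**2 - 7*x + 10)) dx + ∫(-4/(x + 4)) dx + ∫(-2/(x**2 + 1)) dx.
Step 4. Evaluate the standard form [assuming x > -4]: now -3*log(x) - 4*log(x + 4) + ∫(-2*x**3/5) dx + ∫((x + 1)/(x**2 - 7*x + 10)) dx + ∫(-2/(x**2 + 1)) dx.
Step 5. Evaluate the standard form: now -3*log(x) - 4*log(x + 4) - 2*atan(x) + ∫(-2*x**3/5) dx + ∫((x + 1)/(x**2 - 7*x + 10)) dx.
Step 6. Decompose ∫((x + 1)/(x**2 - 7*x + 10)) dx by partial fractions, (x + 1)/(x**2 - 7*x + 10) = -1/(x - 2) + 2/(x - 5): now -3*log(x) - 4*log(x + 4) - 2*atan(x) + ∫(-2*x**3/5) dx + ∫(2/(x - 5)) dx + ∫(-1/(x - 2)) dx.
Step 7. Evaluate the standard form [assuming x > 5]: now -3*log(x) + 2*log(x - 5) - 4*log(x + 4) - 2*atan(x) + ∫(-2*x**3/5) dx + ∫(-1/(x - 2)) dx.
Step 8. Evaluate the standard form [assuming x > 2]: now -3*log(x) + 2*log(x - 5) - log(x - 2) - 4*log(x + 4) - 2*atan(x) + ∫(-2*x**3/5) dx.
Step 9. Evaluate the standard form: now -x**4/10 - 3*log(x) + 2*log(x - 5) - log(x - 2) - 4*log(x + 4) - 2*atan(x).
Answer: -x**4/10 - 3*log(x) + 2*log(x - 5) - log(x - 2) - 4*log(x + 4) - 2*atan(x).


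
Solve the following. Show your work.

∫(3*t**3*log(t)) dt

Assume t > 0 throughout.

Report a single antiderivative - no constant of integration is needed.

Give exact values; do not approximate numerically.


Step 1. Integrate ∫(3*t**3*log(t)) dt by parts with u = log(t), dv = (3*t**3) dt, so v = 3*t**4/4 [assuming t > 0]: now 3*t**4*log(t)/4 + ∫(-3*t**3/4) dt.
Step 2. Evaluate the standard form: now 3*t**4*log(t)/4 - 3*t**4/16.
Answer: 3*t**4*log(t)/4 - 3*t**4/16.


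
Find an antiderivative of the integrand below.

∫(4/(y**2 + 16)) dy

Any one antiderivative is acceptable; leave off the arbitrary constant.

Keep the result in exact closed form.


Answer: atan(y/4).


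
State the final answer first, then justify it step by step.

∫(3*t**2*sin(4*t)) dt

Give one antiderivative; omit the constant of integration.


The answer is -3*t**2*cos(4*t)/4 + 3*t*sin(4*t)/8 + 3*cos(4*t)/32.
Step 1. Integrate ∫(3*t**2*sin(4*t)) dt by parts with u = t**2, dv = (3*sin(4*t)) dt, so v = -3*cos(4*t)/4: now -3*t**2*cos(4*t)/4 + ∫(3*t*cos(4*t)/2) dt.
Step 2. Integrate ∫(3*t*cos(4*t)/2) dt by parts with u = t, dv = (3*cos(4*t)/2) dt, so v = 3*sin(4*t)/8: now -3*t**2*cos(4*t)/4 + 3*t*sin(4*t)/8 + ∫(-3*sin(4*t)/8) dt.
Step 3. Evaluate the standard form: now -3*t**2*cos(4*t)/4 + 3*t*sin(4*t)/8 + 3*cos(4*t)/32.
Answer: -3*t**2*cos(4*t)/4 + 3*t*sin(4*t)/8 + 3*cos(4*t)/32.


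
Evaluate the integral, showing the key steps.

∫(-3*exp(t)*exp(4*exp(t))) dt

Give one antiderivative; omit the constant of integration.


Step 1. Substitute u = exp(t), turning ∫(-3*exp(t)*exp(4*exp(t))) dt into ∫(-3*exp(4*u)) du: now ∫(-3*exp(4*u)) du.
Step 2. Evaluate the standard form: now -3*exp(4*u)/4.
Step 3. Substitute back u = exp(t): now -3*exp(4*exp(t))/4.
Answer: -3*exp(4*exp(t))/4.


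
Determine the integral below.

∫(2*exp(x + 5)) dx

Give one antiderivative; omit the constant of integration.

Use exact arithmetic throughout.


Answer: 2*exp(x + 5).


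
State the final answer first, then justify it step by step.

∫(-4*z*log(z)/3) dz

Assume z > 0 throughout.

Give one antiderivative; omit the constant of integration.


The answer is -2*z**2*log(z)/3 + z**2/3.
Step 1. Integrate ∫(-4*z*log(z)/3) dz by parts with u = log(z), dv = (-4*z/3) dz, so v = -2*z**2/3 [assuming z > 0]: now -2*z**2*log(z)/3 + ∫(2*z/3) dz.
Step 2. Evaluate the standard form: now -2*z**2*log(z)/3 + z**2/3.
Answer: -2*z**2*log(z)/3 + z**2/3.


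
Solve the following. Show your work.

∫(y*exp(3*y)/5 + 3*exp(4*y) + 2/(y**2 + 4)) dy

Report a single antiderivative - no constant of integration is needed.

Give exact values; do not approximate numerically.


Step 1. Rewrite: now ∫(y*exp(3*y)/5) dy + ∫(2/(y**2 + 4)) dy + ∫(3*exp(4*y)) dy.
Step 2. Evaluate the standard form: now 3*exp(4*y)/4 + ∫(y*exp(3*y)/5) dy + ∫(2/(y**2 + 4)) dy.
Step 3. Integrate ∫(y*exp(3*y)/5) dy by parts with u = y, dv = (exp(3*y)/5) dy, so v = exp(3*y)/15: now y*exp(3*y)/15 + 3*exp(4*y)/4 + ∫(2/(y**2 + 4)) dy + ∫(-exp(3*y)/15) dy.
Step 4. Evaluate the standard form: now y*exp(3*y)/15 + 3*exp(4*y)/4 - exp(3*y)/45 + ∫(2/(y**2 + 4)) dy.
Step 5. Evaluate the standard form: now y*exp(3*y)/15 + 3*exp(4*y)/4 - exp(3*y)/45 + atan(y/2).
Answer: y*exp(3*y)/15 + 3*exp(4*y)/4 - exp(3*y)/45 + atan(y/2).


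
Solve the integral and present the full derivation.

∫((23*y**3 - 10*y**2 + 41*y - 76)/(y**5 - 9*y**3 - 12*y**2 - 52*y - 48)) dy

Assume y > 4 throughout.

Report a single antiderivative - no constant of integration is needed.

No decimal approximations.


Step 1. Decompose ∫((23*y**3 - 10*y**2 + 41*y - 76)/(y**5 - 9*y**3 - 12*y**2 - 52*y - 48)) dy by partial fractions, (23*y**3 - 10*y**2 + 41*y - 76)/(y**5 - 9*y**3 - 12*y**2 - 52*y - 48) = 3/(y**2 + 4) - 5/(y + 3) + 3/(y + 1) + 2/(y - 4): now ∫(2/(y - 4)) dy + ∫(3/(y + 1)) dy + ∫(-5/(y + 3)) dy + ∫(3/(y**2 + 4)) dy.
Step 2. Evaluate the standard form [assuming y > -1]: now 3*log(y + 1) + ∫(2/(y - 4)) dy + ∫(-5/(y + 3)) dy + ∫(3/(y**2 + 4)) dy.
Step 3. Evaluate the standard form [assuming y > -3]: now 3*log(y + 1) - 5*log(y + 3) + ∫(2/(y - 4)) dy + ∫(3/(y**2 + 4)) dy.
Step 4. Evaluate the standard form [assuming y > 4]: now 2*log(y - 4) + 3*log(y + 1) - 5*log(y + 3) + ∫(3/(y**2 + 4)) dy.
Step 5. Evaluate the standard form: now 2*log(y - 4) + 3*log(y + 1) - 5*log(y + 3) + 3*atan(y/2)/2.
Answer: 2*log(y - 4) + 3*log(y + 1) - 5*log(y + 3) + 3*atan(y/2)/2.


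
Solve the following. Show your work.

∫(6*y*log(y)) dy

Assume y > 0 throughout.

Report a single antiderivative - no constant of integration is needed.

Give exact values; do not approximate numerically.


Step 1. Integrate ∫(6*y*log(y)) dy by parts with u = log(y), dv = (6*y) dy, so v = 3*y**2 [assuming y > 0]: now 3*y**2*log(y) + ∫(-3*y) dy.
Step 2. Evaluate the standard form: now 3*y**2*log(y) - 3*y**2/2.
Answer: 3*y**2*log(y) - 3*y**2/2.


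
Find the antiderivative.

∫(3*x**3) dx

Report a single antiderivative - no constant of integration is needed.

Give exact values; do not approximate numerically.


Answer: 3*x**4/4.


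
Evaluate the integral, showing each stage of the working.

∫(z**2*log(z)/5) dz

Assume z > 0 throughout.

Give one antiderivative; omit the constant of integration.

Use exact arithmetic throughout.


Step 1. Integrate ∫(z**2*log(z)/5) dz by parts with u = log(z), dv = (z**2/5) dz, so v = z**3/15 [assuming z > 0]: now z**3*log(z)/15 + ∫(-z**2/15) dz.
Step 2. Evaluate the standard form: now z**3*log(z)/15 - z**3/45.
Answer: z**3*log(z)/15 - z**3/45.


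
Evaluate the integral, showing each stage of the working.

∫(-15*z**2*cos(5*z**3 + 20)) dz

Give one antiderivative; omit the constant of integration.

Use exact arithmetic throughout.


Step 1. Substitute u = z**3 + 4, turning ∫(-15*z**2*cos(5*z**3 + 20)) dz into ∫(-5*cos(5*u)) du: now ∫(-5*cos(5*u)) du.
Step 2. Evaluate the standard form: now -sin(5*u).
Step 3. Substitute back u = z**3 + 4: now -sin(5*z**3 + 20).
Answer: -sin(5*z**3 + 20).


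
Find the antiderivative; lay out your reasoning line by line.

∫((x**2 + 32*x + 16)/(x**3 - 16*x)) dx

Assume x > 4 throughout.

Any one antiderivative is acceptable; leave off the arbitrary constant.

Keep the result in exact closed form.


Step 1. Decompose ∫((x**2 + 32*x + 16)/(x**3 - 16*x)) dx by partial fractions, (x**2 + 32*x + 16)/(x**3 - 16*x) = -3/(x + 4) + 5/(x - 4) - 1/x: now ∫(-1/x) dx + ∫(5/(x - 4)) dx + ∫(-3/(x + 4)) dx.
Step 2. Evaluate the standard form [assuming x > 4]: now 5*log(x - 4) + ∫(-1/x) dx + ∫(-3/(x + 4)) dx.
Step 3. Evaluate the standard form [assuming x > -4]: now 5*log(x - 4) - 3*log(x + 4) + ∫(-1/x) dx.
Step 4. Evaluate the standard form [assuming x > 0]: now -log(x) + 5*log(x - 4) - 3*log(x + 4).
Answer: -log(x) + 5*log(x - 4) - 3*log(x + 4).


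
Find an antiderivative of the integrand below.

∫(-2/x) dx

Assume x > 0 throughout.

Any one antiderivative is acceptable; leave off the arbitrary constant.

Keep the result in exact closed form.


Answer: -2*log(x).


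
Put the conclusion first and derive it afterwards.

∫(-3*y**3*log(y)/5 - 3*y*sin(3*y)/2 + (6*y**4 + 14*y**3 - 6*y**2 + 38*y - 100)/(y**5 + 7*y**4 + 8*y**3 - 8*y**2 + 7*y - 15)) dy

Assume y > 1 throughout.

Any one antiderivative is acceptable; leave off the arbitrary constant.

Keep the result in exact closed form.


The answer is -3*y**4*log(y)/20 + 3*y**4/80 + y*cos(3*y)/2 - log(y - 1) + 2*log(y + 3) + 5*log(y + 5) - sin(3*y)/6 + 4*atan(y).
Step 1. Rewrite: now ∫(-3*y*sin(3*y)/2) dy + ∫(-3*y**3*log(y)/5) dy + ∫((6*y**4 + 14*y**3 - 6*y**2 + 38*y - 100)/(y**5 + 7*y**4 + 8*y**3 - 8*y**2 + 7*y - 15)) dy.
Step 2. Decompose ∫((6*y**4 + 14*y**3 - 6*y**2 + 38*y - 100)/(y**5 + 7*y**4 + 8*y**3 - 8*y**2 + 7*y - 15)) dy by partial fractions, (6*y**4 + 14*y**3 - 6*y**2 + 38*y - 100)/(y**5 + 7*y**4 + 8*y**3 - 8*y**2 + 7*y - 15) = 4/(y**2 + 1) + 5/(y + 5) + 2/(y + 3) - 1/(y - 1): now ∫(-3*y*sin(3*y)/2) dy + ∫(-3*y**3*log(y)/5) dy + ∫(-1/(y - 1)) dy + ∫(2/(y + 3)) dy + ∫(5/(y + 5)) dy + ∫(4/(y**2 + 1)) dy.
Step 3. Evaluate the standard form [assuming y > 1]: now -log(y - 1) + ∫(-3*y*sin(3*y)/2) dy + ∫(-3*y**3*log(y)/5) dy + ∫(2/(y + 3)) dy + ∫(5/(y + 5)) dy + ∫(4/(y**2 + 1)) dy.
Step 4. Evaluate the standard form [assuming y > -5]: now -log(y - 1) + 5*log(y + 5) + ∫(-3*y*sin(3*y)/2) dy + ∫(-3*y**3*log(y)/5) dy + ∫(2/(y + 3)) dy + ∫(4/(y**2 + 1)) dy.
Step 5. Evaluate the standard form [assuming y > -3]: now -log(y - 1) + 2*log(y + 3) + 5*log(y + 5) + ∫(-3*y*sin(3*y)/2) dy + ∫(-3*y**3*log(y)/5) dy + ∫(4/(y**2 + 1)) dy.
Step 6. Evaluate the standard form: now -log(y - 1) + 2*log(y + 3) + 5*log(y + 5) + 4*atan(y) + ∫(-3*y*sin(3*y)/2) dy + ∫(-3*y**3*log(y)/5) dy.
Step 7. Integrate ∫(-3*y**3*log(y)/5) dy by parts with u = log(y), dv = (-3*y**3/5) dy, so v = -3*y**4/20 [assuming y > 0]: now -3*y**4*log(y)/20 - log(y - 1) + 2*log(y + 3) + 5*log(y + 5) + 4*atan(y) + ∫(3*y**3/20) dy + ∫(-3*y*sin(3*y)/2) dy.
Step 8. Evaluate the standard form: now -3*y**4*log(y)/20 + 3*y**4/80 - log(y - 1) + 2*log(y + 3) + 5*log(y + 5) + 4*atan(y) + ∫(-3*y*sin(3*y)/2) dy.
Step 9. Integrate ∫(-3*y*sin(3*y)/2) dy by parts with u = y, dv = (-3*sin(3*y)/2) dy, so v = cos(3*y)/2: now -3*y**4*log(y)/20 + 3*y**4/80 + y*cos(3*y)/2 - log(y - 1) + 2*log(y + 3) + 5*log(y + 5) + 4*atan(y) + ∫(-cos(3*y)/2) dy.
Step 10. Evaluate the standard form: now -3*y**4*log(y)/20 + 3*y**4/80 + y*cos(3*y)/2 - log(y - 1) + 2*log(y + 3) + 5*log(y + 5) - sin(3*y)/6 + 4*atan(y).
Answer: -3*y**4*log(y)/20 + 3*y**4/80 + y*cos(3*y)/2 - log(y - 1) + 2*log(y + 3) + 5*log(y + 5) - sin(3*y)/6 + 4*atan(y).


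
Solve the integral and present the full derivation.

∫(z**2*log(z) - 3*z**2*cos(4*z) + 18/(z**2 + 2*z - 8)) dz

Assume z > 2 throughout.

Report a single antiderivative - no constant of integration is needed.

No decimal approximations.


Step 1. Rewrite: now ∫(z**2*log(z)) dz + ∫(-3*z**2*cos(4*z)) dz + ∫(18/(z**2 + 2*z - 8)) dz.
Step 2. Decompose ∫(18/(z**2 + 2*z - 8)) dz by partial fractions, 18/(z**2 + 2*z - 8) = -3/(z + 4) + 3/(z - 2): now ∫(z**2*log(z)) dz + ∫(-3*z**2*cos(4*z)) dz + ∫(3/(z - 2)) dz + ∫(-3/(z + 4)) dz.
Step 3. Evaluate the standard form [assuming z > 2]: now 3*log(z - 2) + ∫(z**2*log(z)) dz + ∫(-3*z**2*cos(4*z)) dz + ∫(-3/(z + 4)) dz.
Step 4. Evaluate the standard form [assuming z > -4]: now 3*log(z - 2) - 3*log(z + 4) + ∫(z**2*log(z)) dz + ∫(-3*z**2*cos(4*z)) dz.
Step 5. Integrate ∫(-3*z**2*cos(4*z)) dz by parts with u = z**2, dv = (-3*cos(4*z)) dz, so v = -3*sin(4*z)/4: now -3*z**2*sin(4*z)/4 + 3*log(z - 2) - 3*log(z + 4) + ∫(3*z*sin(4*z)/2) dz + ∫(z**2*log(z)) dz.
Step 6. Integrate ∫(3*z*sin(4*z)/2) dz by parts with u = z, dv = (3*sin(4*z)/2) dz, so v = -3*cos(4*z)/8: now -3*z**2*sin(4*z)/4 - 3*z*cos(4*z)/8 + 3*log(z - 2) - 3*log(z + 4) + ∫(z**2*log(z)) dz + ∫(3*cos(4*z)/8) dz.
Step 7. Evaluate the standard form: now -3*z**2*sin(4*z)/4 - 3*z*cos(4*z)/8 + 3*log(z - 2) - 3*log(z + 4) + 3*sin(4*z)/32 + ∫(z**2*log(z)) dz.
Step 8. Integrate ∫(z**2*log(z)) dz by parts with u = log(z), dv = (z**2) dz, so v = z**3/3 [assuming z > 0]: now z**3*log(z)/3 - 3*z**2*sin(4*z)/4 - 3*z*cos(4*z)/8 + 3*log(z - 2) - 3*log(z + 4) + 3*sin(4*z)/32 + ∫(-z**2/3) dz.
Step 9. Evaluate the standard form: now z**3*log(z)/3 - z**3/9 - 3*z**2*sin(4*z)/4 - 3*z*cos(4*z)/8 + 3*log(z - 2) - 3*log(z + 4) + 3*sin(4*z)/32.
Answer: z**3*log(z)/3 - z**3/9 - 3*z**2*sin(4*z)/4 - 3*z*cos(4*z)/8 + 3*log(z - 2) - 3*log(z + 4) + 3*sin(4*z)/32.


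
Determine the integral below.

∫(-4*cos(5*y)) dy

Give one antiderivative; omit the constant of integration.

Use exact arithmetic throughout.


Answer: -4*sin(5*y)/5.


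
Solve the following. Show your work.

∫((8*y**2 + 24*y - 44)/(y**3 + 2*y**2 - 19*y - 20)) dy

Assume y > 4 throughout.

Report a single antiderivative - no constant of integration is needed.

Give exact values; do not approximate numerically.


Step 1. Decompose ∫((8*y**2 + 24*y - 44)/(y**3 + 2*y**2 - 19*y - 20)) dy by partial fractions, (8*y**2 + 24*y - 44)/(y**3 + 2*y**2 - 19*y - 20) = 1/(y + 5) + 3/(y + 1) + 4/(y - 4): now ∫(4/(y - 4)) dy + ∫(3/(y + 1)) dy + ∫(1/(y + 5)) dy.
Step 2. Evaluate the standard form [assuming y > -1]: now 3*log(y + 1) + ∫(4/(y - 4)) dy + ∫(1/(y + 5)) dy.
Step 3. Evaluate the standard form [assuming y > 4]: now 4*log(y - 4) + 3*log(y + 1) + ∫(1/(y + 5)) dy.
Step 4. Evaluate the standard form [assuming y > -5]: now 4*log(y - 4) + 3*log(y + 1) + log(y + 5).
Answer: 4*log(y - 4) + 3*log(y + 1) + log(y + 5).


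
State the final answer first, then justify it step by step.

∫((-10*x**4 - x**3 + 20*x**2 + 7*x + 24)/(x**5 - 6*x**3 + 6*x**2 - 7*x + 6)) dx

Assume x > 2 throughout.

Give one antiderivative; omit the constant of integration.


The answer is -2*log(x - 2) - 5*log(x - 1) - 3*log(x + 3) - atan(x).
Step 1. Decompose ∫((-10*x**4 - x**3 + 20*x**2 + 7*x + 24)/(x**5 - 6*x**3 + 6*x**2 - 7*x + 6)) dx by partial fractions, (-10*x**4 - x**3 + 20*x**2 + 7*x + 24)/(x**5 - 6*x**3 + 6*x**2 - 7*x + 6) = -1/(x**2 + 1) - 3/(x + 3) - 5/(x - 1) - 2/(x - 2): now ∫(-2/(x - 2)) dx + ∫(-5/(x - 1)) dx + ∫(-3/(x + 3)) dx + ∫(-1/(x**2 + 1)) dx.
Step 2. Evaluate the standard form [assuming x > -3]: now -3*log(x + 3) + ∫(-2/(x - 2)) dx + ∫(-5/(x - 1)) dx + ∫(-1/(x**2 + 1)) dx.
Step 3. Evaluate the standard form [assuming x > 1]: now -5*log(x - 1) - 3*log(x + 3) + ∫(-2/(x - 2)) dx + ∫(-1/(x**2 + 1)) dx.
Step 4. Evaluate the standard form [assuming x > 2]: now -2*log(x - 2) - 5*log(x - 1) - 3*log(x + 3) + ∫(-1/(x**2 + 1)) dx.
Step 5. Evaluate the standard form: now -2*log(x - 2) - 5*log(x - 1) - 3*log(x + 3) - atan(x).
Answer: -2*log(x - 2) - 5*log(x - 1) - 3*log(x + 3) - atan(x).


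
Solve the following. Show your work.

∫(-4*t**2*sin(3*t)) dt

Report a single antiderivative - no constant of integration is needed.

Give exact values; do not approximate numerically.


Step 1. Integrate ∫(-4*t**2*sin(3*t)) dt by parts with u = t**2, dv = (-4*sin(3*t)) dt, so v = 4*cos(3*t)/3: now 4*t**2*cos(3*t)/3 + ∫(-8*t*cos(3*t)/3) dt.
Step 2. Integrate ∫(-8*t*cos(3*t)/3) dt by parts with u = t, dv = (-8*cos(3*t)/3) dt, so v = -8*sin(3*t)/9: now 4*t**2*cos(3*t)/3 - 8*t*sin(3*t)/9 + ∫(8*sin(3*t)/9) dt.
Step 3. Evaluate the standard form: now 4*t**2*cos(3*t)/3 - 8*t*sin(3*t)/9 - 8*cos(3*t)/27.
Answer: 4*t**2*cos(3*t)/3 - 8*t*sin(3*t)/9 - 8*cos(3*t)/27.


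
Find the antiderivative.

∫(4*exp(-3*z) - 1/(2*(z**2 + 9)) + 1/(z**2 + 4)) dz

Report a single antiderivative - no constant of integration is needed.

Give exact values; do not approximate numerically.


Answer: -atan(z/3)/6 + atan(z/2)/2 - 4*exp(-3*z)/3.


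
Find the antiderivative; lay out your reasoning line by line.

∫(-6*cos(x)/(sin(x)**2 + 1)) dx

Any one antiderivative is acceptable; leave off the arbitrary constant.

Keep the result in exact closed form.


Step 1. Substitute u = sin(x), turning ∫(-6*cos(x)/(sin(x)**2 + 1)) dx into ∫(-6/(u**2 + 1)) du: now ∫(-6/(u**2 + 1)) du.
Step 2. Evaluate the standard form: now -6*atan(u).
Step 3. Substitute back u = sin(x): now -6*atan(sin(x)).
Answer: -6*atan(sin(x)).


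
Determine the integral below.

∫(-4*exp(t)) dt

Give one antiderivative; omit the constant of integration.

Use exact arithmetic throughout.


Answer: -4*exp(t).


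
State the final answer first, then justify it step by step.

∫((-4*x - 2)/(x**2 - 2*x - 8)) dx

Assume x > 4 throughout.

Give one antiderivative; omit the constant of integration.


The answer is -3*log(x - 4) - log(x + 2).
Step 1. Decompose ∫((-4*x - 2)/(x**2 - 2*x - 8)) dx by partial fractions, (-4*x - 2)/(x**2 - 2*x - 8) = -1/(x + 2) - 3/(x - 4): now ∫(-3/(x - 4)) dx + ∫(-1/(x + 2)) dx.
Step 2. Evaluate the standard form [assuming x > -2]: now -log(x + 2) + ∫(-3/(x - 4)) dx.
Step 3. Evaluate the standard form [assuming x > 4]: now -3*log(x - 4) - log(x + 2).
Answer: -3*log(x - 4) - log(x + 2).


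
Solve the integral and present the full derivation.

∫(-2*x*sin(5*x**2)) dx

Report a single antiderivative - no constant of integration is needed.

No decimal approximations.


Step 1. Substitute u = x**2, turning ∫(-2*x*sin(5*x**2)) dx into ∫(-sin(5*u)) du: now ∫(-sin(5*u)) du.
Step 2. Evaluate the standard form: now cos(5*u)/5.
Step 3. Substitute back u = x**2: now cos(5*x**2)/5.
Answer: cos(5*x**2)/5.


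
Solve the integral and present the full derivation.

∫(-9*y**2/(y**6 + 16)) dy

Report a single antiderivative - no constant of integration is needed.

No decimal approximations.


Step 1. Substitute u = y**3, turning ∫(-9*y**2/(y**6 + 16)) dy into ∫(-3/(u**2 + 16)) du: now ∫(-3/(u**2 + 16)) du.
Step 2. Evaluate the standard form: now -3*atan(u/4)/4.
Step 3. Substitute back u = y**3: now -3*atan(y**3/4)/4.
Answer: -3*atan(y**3/4)/4.


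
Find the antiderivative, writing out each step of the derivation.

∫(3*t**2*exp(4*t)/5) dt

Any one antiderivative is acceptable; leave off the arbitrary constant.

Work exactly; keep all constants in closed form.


Step 1. Integrate ∫(3*t**2*exp(4*t)/5) dt by parts with u = t**2, dv = (3*exp(4*t)/5) dt, so v = 3*exp(4*t)/20: now 3*t**2*exp(4*t)/20 + ∫(-3*t*exp(4*t)/10) dt.
Step 2. Integrate ∫(-3*t*exp(4*t)/10) dt by parts with u = t, dv = (-3*exp(4*t)/10) dt, so v = -3*exp(4*t)/40: now 3*t**2*exp(4*t)/20 - 3*t*exp(4*t)/40 + ∫(3*exp(4*t)/40) dt.
Step 3. Evaluate the standard form: now 3*t**2*exp(4*t)/20 - 3*t*exp(4*t)/40 + 3*exp(4*t)/160.
Answer: 3*t**2*exp(4*t)/20 - 3*t*exp(4*t)/40 + 3*exp(4*t)/160.


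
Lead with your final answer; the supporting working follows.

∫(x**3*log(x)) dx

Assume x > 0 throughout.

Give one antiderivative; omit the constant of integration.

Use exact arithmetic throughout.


The answer is x**4*log(x)/4 - x**4/16.
Step 1. Integrate ∫(x**3*log(x)) dx by parts with u = log(x), dv = (x**3) dx, so v = x**4/4 [assuming x > 0]: now x**4*log(x)/4 + ∫(-x**3/4) dx.
Step 2. Evaluate the standard form: now x**4*log(x)/4 - x**4/16.
Answer: x**4*log(x)/4 - x**4/16.


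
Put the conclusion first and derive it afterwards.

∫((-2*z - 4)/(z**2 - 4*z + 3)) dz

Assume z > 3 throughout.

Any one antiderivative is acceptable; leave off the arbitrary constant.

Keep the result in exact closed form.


The answer is -5*log(z - 3) + 3*log(z - 1).
Step 1. Decompose ∫((-2*z - 4)/(z**2 - 4*z + 3)) dz by partial fractions, (-2*z - 4)/(z**2 - 4*z + 3) = 3/(z - 1) - 5/(z - 3): now ∫(-5/(z - 3)) dz + ∫(3/(z - 1)) dz.
Step 2. Evaluate the standard form [assuming z > 1]: now 3*log(z - 1) + ∫(-5/(z - 3)) dz.
Step 3. Evaluate the standard form [assuming z > 3]: now -5*log(z - 3) + 3*log(z - 1).
Answer: -5*log(z - 3) + 3*log(z - 1).


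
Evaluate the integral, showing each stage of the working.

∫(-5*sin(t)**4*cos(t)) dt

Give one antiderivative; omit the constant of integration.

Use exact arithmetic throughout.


Step 1. Substitute u = sin(t), turning ∫(-5*sin(t)**4*cos(t)) dt into ∫(-5*u**4) du: now ∫(-5*u**4) du.
Step 2. Evaluate the standard form: now -u**5.
Step 3. Substitute back u = sin(t): now -sin(t)**5.
Answer: -sin(t)**5.


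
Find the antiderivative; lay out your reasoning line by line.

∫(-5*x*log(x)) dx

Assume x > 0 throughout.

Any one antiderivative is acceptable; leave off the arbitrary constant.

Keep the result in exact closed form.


Step 1. Integrate ∫(-5*x*log(x)) dx by parts with u = log(x), dv = (-5*x) dx, so v = -5*x**2/2 [assuming x > 0]: now -5*x**2*log(x)/2 + ∫(5*x/2) dx.
Step 2. Evaluate the standard form: now -5*x**2*log(x)/2 + 5*x**2/4.
Answer: -5*x**2*log(x)/2 + 5*x**2/4.


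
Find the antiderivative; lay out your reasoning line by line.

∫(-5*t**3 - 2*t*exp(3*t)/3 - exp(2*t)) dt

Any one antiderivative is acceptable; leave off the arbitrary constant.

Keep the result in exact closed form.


Step 1. Rewrite: now ∫(-5*t**3) dt + ∫(-2*t*exp(3*t)/3) dt + ∫(-exp(2*t)) dt.
Step 2. Integrate ∫(-2*t*exp(3*t)/3) dt by parts with u = t, dv = (-2*exp(3*t)/3) dt, so v = -2*exp(3*t)/9: now -2*t*exp(3*t)/9 + ∫(-5*t**3) dt + ∫(-exp(2*t)) dt + ∫(2*exp(3*t)/9) dt.
Step 3. Evaluate the standard form: now -2*t*exp(3*t)/9 + 2*exp(3*t)/27 + ∫(-5*t**3) dt + ∫(-exp(2*t)) dt.
Step 4. Evaluate the standard form: now -5*t**4/4 - 2*t*exp(3*t)/9 + 2*exp(3*t)/27 + ∫(-exp(2*t)) dt.
Step 5. Evaluate the standard form: now -5*t**4/4 - 2*t*exp(3*t)/9 + 2*exp(3*t)/27 - exp(2*t)/2.
Answer: -5*t**4/4 - 2*t*exp(3*t)/9 + 2*exp(3*t)/27 - exp(2*t)/2.


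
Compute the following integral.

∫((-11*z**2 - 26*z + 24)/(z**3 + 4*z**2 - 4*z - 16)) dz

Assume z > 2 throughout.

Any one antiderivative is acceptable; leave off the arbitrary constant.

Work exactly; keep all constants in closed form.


Answer: -3*log(z - 2) - 4*log(z + 2) - 4*log(z + 4).


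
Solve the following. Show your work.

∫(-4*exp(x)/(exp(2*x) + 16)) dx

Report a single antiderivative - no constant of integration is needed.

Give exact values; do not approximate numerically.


Step 1. Substitute u = exp(x), turning ∫(-4*exp(x)/(exp(2*x) + 16)) dx into ∫(-4/(u**2 + 16)) du: now ∫(-4/(u**2 + 16)) du.
Step 2. Evaluate the standard form: now -atan(u/4).
Step 3. Substitute back u = exp(x): now -atan(exp(x)/4).
Answer: -atan(exp(x)/4).


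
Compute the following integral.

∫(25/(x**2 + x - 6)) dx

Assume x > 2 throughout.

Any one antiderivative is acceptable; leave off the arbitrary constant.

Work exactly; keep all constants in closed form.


Answer: 5*log(x - 2) - 5*log(x + 3).


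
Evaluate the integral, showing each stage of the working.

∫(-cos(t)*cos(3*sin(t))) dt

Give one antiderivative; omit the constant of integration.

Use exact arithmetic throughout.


Step 1. Substitute u = sin(t), turning ∫(-cos(t)*cos(3*sin(t))) dt into ∫(-cos(3*u)) du: now ∫(-cos(3*u)) du.
Step 2. Evaluate the standard form: now -sin(3*u)/3.
Step 3. Substitute back u = sin(t): now -sin(3*sin(t))/3.
Answer: -sin(3*sin(t))/3.
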